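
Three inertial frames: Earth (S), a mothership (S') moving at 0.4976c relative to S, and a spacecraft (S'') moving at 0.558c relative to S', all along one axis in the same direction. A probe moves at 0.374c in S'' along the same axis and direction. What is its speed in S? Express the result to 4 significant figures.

0.9169c

Apply u = (u'+v)/(1+u'v) twice. Probe in the mothership frame: (0.374+0.558)/(1+0.374·0.558) = 0.932/1.208692 = 0.77108c.
That velocity, transformed to the rest frame of Earth: (0.77108+0.4976)/(1+0.77108·0.4976) = 1.26868/1.383689408 = 0.91688c.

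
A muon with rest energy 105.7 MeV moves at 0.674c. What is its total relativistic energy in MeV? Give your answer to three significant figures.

143 MeV

γ = 1/√(1 − β²) = 1/√(1 − 0.454276) = 1/√0.545724 = 1/0.738731 = 1.3537.
Total energy: E = γmc² = 1.3537 × 105.7 MeV = 143 MeV.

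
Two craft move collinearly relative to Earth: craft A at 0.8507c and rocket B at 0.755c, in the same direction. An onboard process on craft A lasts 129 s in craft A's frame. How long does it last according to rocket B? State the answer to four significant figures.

133.9 s

Transform craft A's velocity into rocket B's frame: (0.8507 − 0.755)/(1 − 0.8507·0.755) = 0.0957/0.3577215, so the relative speed is 0.26753c.
At |u| = 0.26753c, γ = (1 − 0.0715723)^(−1/2) = 1.0378.
The clock on craft A records proper time, so rocket B measures Δt = γΔτ = 1.0378 × 129 = 133.9 s.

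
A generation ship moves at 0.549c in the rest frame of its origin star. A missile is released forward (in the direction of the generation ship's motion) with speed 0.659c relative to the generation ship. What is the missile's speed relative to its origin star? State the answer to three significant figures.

In units of c, u = (u' + v)/(1 + u'v) with u' = 0.659 and v = 0.549.
Numerator: 0.659 + 0.549 = 1.208. Denominator: 1 + (0.659)(0.549) = 1.361791.
u = 1.208/1.361791 = 0.88707, so the speed is 0.887c.

0.887c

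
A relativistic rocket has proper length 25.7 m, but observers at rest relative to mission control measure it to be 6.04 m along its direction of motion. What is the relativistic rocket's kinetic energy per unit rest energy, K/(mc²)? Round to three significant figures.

3.25

γ = L₀/L = 25.7/6.04 = 4.25497.
K/(mc²) = γ − 1 = 4.25497 − 1 = 3.25.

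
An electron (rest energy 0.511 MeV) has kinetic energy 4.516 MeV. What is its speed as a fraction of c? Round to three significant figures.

K = (γ−1)mc², so γ = 1 + 4.516/0.511 = 9.8376.
Then v/c = √(1 − γ⁻²) = √(1 − 0.0103329) = √0.9896671 = 0.995.

0.995c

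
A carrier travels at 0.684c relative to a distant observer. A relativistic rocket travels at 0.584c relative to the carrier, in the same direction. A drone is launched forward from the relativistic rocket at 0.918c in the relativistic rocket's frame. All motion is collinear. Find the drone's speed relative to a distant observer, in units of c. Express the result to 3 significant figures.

Apply u = (u'+v)/(1+u'v) twice. Drone in the carrier frame: (0.918+0.584)/(1+0.918·0.584) = 1.502/1.536112 = 0.97779c.
That velocity, transformed to the rest frame of a distant observer: (0.97779+0.684)/(1+0.97779·0.684) = 1.66179/1.66880836 = 0.99579c.

0.996c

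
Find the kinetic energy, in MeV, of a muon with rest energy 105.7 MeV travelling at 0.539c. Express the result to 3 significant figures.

γ = 1/√(1 − β²) = 1/√(1 − 0.290521) = 1/√0.709479 = 1/0.842306 = 1.18722.
Kinetic energy: K = (γ − 1)mc² = (1.18722 − 1) × 105.7 MeV = 0.18722 × 105.7 = 19.8 MeV.

19.8 MeV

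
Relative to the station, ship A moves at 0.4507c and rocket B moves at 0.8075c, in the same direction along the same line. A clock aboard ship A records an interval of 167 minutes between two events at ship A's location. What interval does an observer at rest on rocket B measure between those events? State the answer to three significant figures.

202 minutes

Transform ship A's velocity into rocket B's frame: (0.4507 − 0.8075)/(1 − 0.4507·0.8075) = −0.3568/0.63605975, so the relative speed is 0.56095c.
γ for this relative speed: γ = 1/√(1 − 0.314665) = 1.2079.
The clock on ship A records proper time, so rocket B measures Δt = γΔτ = 1.2079 × 167 = 202 minutes.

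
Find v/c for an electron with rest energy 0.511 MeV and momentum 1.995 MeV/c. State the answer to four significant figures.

0.9687

βγ = pc/(mc²) = 1.995/0.511 = 3.9041.
Since γ² = 1 + (βγ)² = 16.242, γ = √16.242 = 4.03014, and β = (βγ)/γ = 3.9041/4.03014 = 0.9687.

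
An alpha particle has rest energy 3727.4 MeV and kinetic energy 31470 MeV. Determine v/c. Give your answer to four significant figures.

γ = 1 + K/(mc²) = 1 + 31470/3727.4 = 9.4429.
β = √(1 − 1/γ²) = √(1 − 0.0112147) = √0.9887853 = 0.9944.

0.9944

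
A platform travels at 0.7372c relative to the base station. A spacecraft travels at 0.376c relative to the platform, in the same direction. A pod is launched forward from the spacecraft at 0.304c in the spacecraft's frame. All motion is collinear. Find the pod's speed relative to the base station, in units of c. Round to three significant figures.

Compose velocities in two stages. Stage 1 (into S'): u₁ = (0.304+0.376)/(1+0.304×0.376) = 0.61025.
Stage 2 (into S): u = (0.61025+0.7372)/(1+0.61025×0.7372) = 0.92936, so the speed is 0.929c.

0.929c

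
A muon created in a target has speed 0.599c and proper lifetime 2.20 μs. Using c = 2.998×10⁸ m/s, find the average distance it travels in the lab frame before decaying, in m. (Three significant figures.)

With β = 0.599, γ = 1/√(1 − 0.599²) = 1/√0.641199 = 1.2488.
Lab-frame lifetime: Δt = γτ = 1.2488 × 2.20 μs = 2.7474 μs.
Distance: d = vΔt = 0.599 × 2.998×10⁸ m/s × 2.7474×10^-6 s = 493 m.

493 m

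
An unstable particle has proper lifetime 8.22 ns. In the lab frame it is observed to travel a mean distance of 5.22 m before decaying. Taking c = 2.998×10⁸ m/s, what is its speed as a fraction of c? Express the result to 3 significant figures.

0.904c

Let x = d/(cτ) = 5.220 m / (2.998×10⁸ m/s × 8.220×10^-9 s) = 2.1182. Since d = βγcτ, x = βγ = β/√(1−β²).
Solving: β² = x²/(1+x²) = 4.48677/5.48677 = 0.817743, so β = 0.904.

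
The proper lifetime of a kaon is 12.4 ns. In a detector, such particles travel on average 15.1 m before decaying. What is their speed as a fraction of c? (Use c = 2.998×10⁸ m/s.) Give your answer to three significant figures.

Let x = d/(cτ) = 15.10 m / (2.998×10⁸ m/s × 1.240×10^-8 s) = 4.0618. Since d = βγcτ, x = βγ = β/√(1−β²).
Solving: β² = x²/(1+x²) = 16.4982/17.4982 = 0.942851, so β = 0.971.

0.971c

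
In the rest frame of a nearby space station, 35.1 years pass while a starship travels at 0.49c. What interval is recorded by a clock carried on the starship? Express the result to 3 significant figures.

With β = 0.49, γ = 1/√(1 − 0.49²) = 1/√0.7599 = 1.1472.
The moving clock records proper time: Δτ = Δt/γ = 35.1/1.1472 = 30.6 years.

30.6 years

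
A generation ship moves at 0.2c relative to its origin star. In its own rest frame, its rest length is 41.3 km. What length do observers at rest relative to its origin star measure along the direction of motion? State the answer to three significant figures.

β² = 0.04, so γ = 1/√0.96 = 1.0206.
Along the direction of motion the measured length is L₀/γ = 41.3/1.0206 = 40.5 km.

40.5 km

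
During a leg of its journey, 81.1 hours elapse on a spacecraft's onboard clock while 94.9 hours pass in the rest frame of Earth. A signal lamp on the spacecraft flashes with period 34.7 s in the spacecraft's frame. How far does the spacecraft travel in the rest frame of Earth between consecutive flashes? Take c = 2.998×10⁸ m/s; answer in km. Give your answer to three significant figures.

γ = Δt/Δτ = 94.9/81.1 = 1.17016.
β = √(1 − 1/γ²) = 0.51931. Lab-frame period = γτ = 1.17016×34.7 s = 40.605 s. Distance = βc × γτ = 0.51931 × 2.998×10⁸ m/s × 40.605 s = 6.3218×10^9 m = 6.32×10^6 km.

6.32×10^6 km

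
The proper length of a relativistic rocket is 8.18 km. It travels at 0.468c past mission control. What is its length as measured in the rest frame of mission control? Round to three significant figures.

γ = 1/√(1 − β²) = 1/√(1 − 0.219024) = 1/√0.780976 = 1/0.883728 = 1.1316.
Along the direction of motion the measured length is L₀/γ = 8.18/1.1316 = 7.23 km.

7.23 km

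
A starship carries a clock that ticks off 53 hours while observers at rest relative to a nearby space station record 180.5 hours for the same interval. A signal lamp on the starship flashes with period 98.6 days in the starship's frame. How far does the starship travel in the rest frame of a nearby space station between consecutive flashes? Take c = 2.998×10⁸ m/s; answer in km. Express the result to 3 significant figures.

8.31×10^12 km

γ = Δt/Δτ = 180.5/53 = 3.40566.
β = √(1 − 1/γ²) = 0.95592. Lab-frame period = γτ = 3.40566×98.6 days = 335.8 days. Distance = βc × γτ = 0.95592 × 2.998×10⁸ m/s × 29013120 s = 8.3147×10^15 m = 8.31×10^12 km.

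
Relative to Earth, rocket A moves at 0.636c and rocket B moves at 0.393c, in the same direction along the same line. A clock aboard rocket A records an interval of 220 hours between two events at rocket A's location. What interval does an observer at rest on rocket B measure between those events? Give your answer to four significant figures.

Transform rocket A's velocity into rocket B's frame: (0.636 − 0.393)/(1 − 0.636·0.393) = 0.243/0.750052, so the relative speed is 0.32398c.
At |u| = 0.32398c, γ = (1 − 0.104963)^(−1/2) = 1.057.
The clock on rocket A records proper time, so rocket B measures Δt = γΔτ = 1.057 × 220 = 232.5 hours.

232.5 hours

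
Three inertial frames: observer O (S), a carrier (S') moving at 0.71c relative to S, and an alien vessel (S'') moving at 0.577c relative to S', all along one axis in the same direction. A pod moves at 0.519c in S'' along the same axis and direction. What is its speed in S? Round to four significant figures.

First combine the pod and alien vessel (S''→S'): u₁ = (0.519 + 0.577)/(1 + 0.519×0.577) = 1.096/1.299463 = 0.84343.
Then combine with the carrier (S'→S): u = (0.84343 + 0.71)/(1 + 0.84343×0.71) = 1.55343/1.5988353 = 0.9716.

0.9716c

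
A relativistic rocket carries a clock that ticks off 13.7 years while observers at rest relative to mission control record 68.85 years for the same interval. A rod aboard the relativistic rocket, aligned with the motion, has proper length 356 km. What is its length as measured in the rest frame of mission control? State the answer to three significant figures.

γ = Δt/Δτ = 68.85/13.7 = 5.02555.
The rod contracts by the same γ: 356 km / 5.02555 = 70.8 km.

70.8 km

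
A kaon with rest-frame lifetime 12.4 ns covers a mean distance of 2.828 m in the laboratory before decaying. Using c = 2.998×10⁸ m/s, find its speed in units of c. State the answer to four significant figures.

Lab distance = (lab lifetime)·v = γτ·βc, so βγ = d/(cτ) = 2.828/(2.998×10⁸ × 1.240×10^-8) = 0.76072.
With βγ = 0.76072: γ² = 1 + (βγ)² = 1.578695, and β = (βγ)/γ = 0.76072/1.25646 = 0.6054.

0.6054c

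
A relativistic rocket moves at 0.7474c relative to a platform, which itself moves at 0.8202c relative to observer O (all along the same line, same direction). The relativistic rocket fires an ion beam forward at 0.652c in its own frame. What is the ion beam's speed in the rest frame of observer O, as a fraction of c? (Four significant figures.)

0.9940c

First combine the ion beam and relativistic rocket (S''→S'): u₁ = (0.652 + 0.7474)/(1 + 0.652×0.7474) = 1.3994/1.4873048 = 0.9409.
Then combine with the platform (S'→S): u = (0.9409 + 0.8202)/(1 + 0.9409×0.8202) = 1.7611/1.77172618 = 0.994.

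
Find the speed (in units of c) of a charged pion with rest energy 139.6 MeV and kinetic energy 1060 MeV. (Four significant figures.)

γ = 1 + K/(mc²) = 1 + 1060/139.6 = 8.5931.
β = √(1 − 1/γ²) = √(1 − 0.0135425) = √0.9864575 = 0.9932.

0.9932c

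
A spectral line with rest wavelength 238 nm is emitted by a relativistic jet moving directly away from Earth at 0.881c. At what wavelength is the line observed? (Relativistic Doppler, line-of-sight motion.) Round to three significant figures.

Relativistic Doppler for wavelength: λ_obs = λ_src · √((1+β)/(1−β)).
With β = 0.881: factor = √(1.881/0.119) = 3.9758.
λ_obs = 238 × 3.9758 = 946 nm.

946 nm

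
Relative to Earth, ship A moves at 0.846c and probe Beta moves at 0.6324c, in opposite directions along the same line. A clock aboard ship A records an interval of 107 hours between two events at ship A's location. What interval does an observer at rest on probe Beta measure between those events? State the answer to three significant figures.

398 hours

The velocity of ship A relative to probe Beta is (0.846 + 0.6324)c / (1 + 0.846×0.6324) = 0.96312c; relative speed 0.96312c.
γ for this relative speed: γ = 1/√(1 − 0.9276) = 3.7165.
Ship A's interval is proper; time dilation gives Δt_B = γΔτ = 3.7165 × 107 hours = 398 hours.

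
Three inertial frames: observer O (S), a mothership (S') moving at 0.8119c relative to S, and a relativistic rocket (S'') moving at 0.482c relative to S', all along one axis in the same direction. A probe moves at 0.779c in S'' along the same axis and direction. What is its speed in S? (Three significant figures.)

0.991c

First combine the probe and relativistic rocket (S''→S'): u₁ = (0.779 + 0.482)/(1 + 0.779×0.482) = 1.261/1.375478 = 0.91677.
Then combine with the mothership (S'→S): u = (0.91677 + 0.8119)/(1 + 0.91677×0.8119) = 1.72867/1.744325563 = 0.99102.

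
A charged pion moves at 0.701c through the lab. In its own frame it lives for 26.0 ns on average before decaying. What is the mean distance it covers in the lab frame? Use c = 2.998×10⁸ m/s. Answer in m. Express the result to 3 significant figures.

β² = 0.491401, so γ = 1/√0.508599 = 1.4022.
Lab-frame lifetime: Δt = γτ = 1.4022 × 26.0 ns = 36.457 ns.
Distance: d = vΔt = 0.701 × 2.998×10⁸ m/s × 3.6457×10^-8 s = 7.66 m.

7.66 m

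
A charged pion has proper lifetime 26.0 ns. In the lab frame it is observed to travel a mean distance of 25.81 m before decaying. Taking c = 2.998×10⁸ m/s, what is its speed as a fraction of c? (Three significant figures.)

0.957c

Let x = d/(cτ) = 25.81 m / (2.998×10⁸ m/s × 2.600×10^-8 s) = 3.3112. Since d = βγcτ, x = βγ = β/√(1−β²).
Solving: β² = x²/(1+x²) = 10.964/11.964 = 0.916416, so β = 0.957.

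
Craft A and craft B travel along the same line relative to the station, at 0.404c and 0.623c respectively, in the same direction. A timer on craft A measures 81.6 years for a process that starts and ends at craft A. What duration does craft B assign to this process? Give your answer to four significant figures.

85.34 years

Transform craft A's velocity into craft B's frame: (0.404 − 0.623)/(1 − 0.404·0.623) = −0.219/0.748308, so the relative speed is 0.29266c.
At |u| = 0.29266c, γ = (1 − 0.0856499)^(−1/2) = 1.0458.
The clock on craft A records proper time, so craft B measures Δt = γΔτ = 1.0458 × 81.6 = 85.34 years.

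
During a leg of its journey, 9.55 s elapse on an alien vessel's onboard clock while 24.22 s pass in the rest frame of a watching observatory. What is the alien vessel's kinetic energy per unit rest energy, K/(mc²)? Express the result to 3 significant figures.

γ = Δt/Δτ = 24.22/9.55 = 2.53613.
K/(mc²) = γ − 1 = 2.53613 − 1 = 1.54.

1.54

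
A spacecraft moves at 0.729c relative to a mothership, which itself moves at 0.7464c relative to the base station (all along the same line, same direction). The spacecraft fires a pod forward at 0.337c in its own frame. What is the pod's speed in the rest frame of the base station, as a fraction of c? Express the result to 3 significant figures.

Compose velocities in two stages. Stage 1 (into S'): u₁ = (0.337+0.729)/(1+0.337×0.729) = 0.85576.
Stage 2 (into S): u = (0.85576+0.7464)/(1+0.85576×0.7464) = 0.97768, so the speed is 0.978c.

0.978c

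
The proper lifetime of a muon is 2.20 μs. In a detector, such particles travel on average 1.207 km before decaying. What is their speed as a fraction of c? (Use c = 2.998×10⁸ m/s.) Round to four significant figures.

0.8775c

Let x = d/(cτ) = 1207 m / (2.998×10⁸ m/s × 2.200×10^-6 s) = 1.83. Since d = βγcτ, x = βγ = β/√(1−β²).
Solving: β² = x²/(1+x²) = 3.3489/4.3489 = 0.770057, so β = 0.8775.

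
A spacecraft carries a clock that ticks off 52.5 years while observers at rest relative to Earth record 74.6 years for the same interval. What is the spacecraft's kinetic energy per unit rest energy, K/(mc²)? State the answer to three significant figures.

From Δt = γΔτ: γ = 74.6/52.5 = 1.42095.
Since K = (γ−1)mc², K/(mc²) = 1.42095 − 1 = 0.421.

0.421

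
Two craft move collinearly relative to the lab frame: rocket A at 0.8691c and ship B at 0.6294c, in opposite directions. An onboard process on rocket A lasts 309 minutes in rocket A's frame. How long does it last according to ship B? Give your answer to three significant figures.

The velocity of rocket A relative to ship B is (0.8691 + 0.6294)c / (1 + 0.8691×0.6294) = 0.96864c; relative speed 0.96864c.
At |u| = 0.96864c, γ = (1 − 0.938263)^(−1/2) = 4.0246.
The clock on rocket A records proper time, so ship B measures Δt = γΔτ = 4.0246 × 309 = 1240 minutes.

1240 minutes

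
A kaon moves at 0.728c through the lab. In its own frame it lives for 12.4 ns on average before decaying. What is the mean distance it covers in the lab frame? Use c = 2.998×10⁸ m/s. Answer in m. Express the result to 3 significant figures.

Lorentz factor: γ = (1 − 0.529984)^(−1/2) = 1.4586.
Lab-frame lifetime: Δt = γτ = 1.4586 × 12.4 ns = 18.087 ns.
Distance: d = vΔt = 0.728 × 2.998×10⁸ m/s × 1.8087×10^-8 s = 3.95 m.

3.95 m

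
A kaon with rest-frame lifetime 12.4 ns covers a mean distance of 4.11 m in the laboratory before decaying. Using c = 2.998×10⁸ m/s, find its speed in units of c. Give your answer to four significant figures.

0.7416c

d = βγcτ ⇒ βγ = d/(cτ) = 4.110 m / (3.71752 m) = 1.1056.
β = (βγ)/√(1+(βγ)²) = 1.1056/√2.22235 = 0.7416.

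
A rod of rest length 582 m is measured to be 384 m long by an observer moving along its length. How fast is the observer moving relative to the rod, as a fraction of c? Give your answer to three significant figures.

0.751c

Length contraction gives γ = L₀/L = 582/384 = 1.5156.
β = √(1 − 1/γ²) = √0.564658 = 0.751.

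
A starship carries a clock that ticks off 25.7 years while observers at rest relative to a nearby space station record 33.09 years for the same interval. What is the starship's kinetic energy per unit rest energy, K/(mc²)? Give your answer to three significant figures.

The time-dilation ratio gives γ = 33.09/25.7 = 1.28755.
Since K = (γ−1)mc², K/(mc²) = 1.28755 − 1 = 0.288.

0.288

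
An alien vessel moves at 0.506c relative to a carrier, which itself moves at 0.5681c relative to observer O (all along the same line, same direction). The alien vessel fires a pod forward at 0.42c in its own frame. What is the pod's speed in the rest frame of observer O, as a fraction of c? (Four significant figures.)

First combine the pod and alien vessel (S''→S'): u₁ = (0.42 + 0.506)/(1 + 0.42×0.506) = 0.926/1.21252 = 0.7637.
Then combine with the carrier (S'→S): u = (0.7637 + 0.5681)/(1 + 0.7637×0.5681) = 1.3318/1.43385797 = 0.92882.

0.9288c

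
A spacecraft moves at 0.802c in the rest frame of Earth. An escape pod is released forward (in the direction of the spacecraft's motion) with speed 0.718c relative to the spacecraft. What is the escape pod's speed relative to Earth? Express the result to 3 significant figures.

In units of c, u = (u' + v)/(1 + u'v) with u' = 0.718 and v = 0.802.
Numerator: 0.718 + 0.802 = 1.52. Denominator: 1 + (0.718)(0.802) = 1.575836.
u = 1.52/1.575836 = 0.96457, so the speed is 0.965c.

0.965c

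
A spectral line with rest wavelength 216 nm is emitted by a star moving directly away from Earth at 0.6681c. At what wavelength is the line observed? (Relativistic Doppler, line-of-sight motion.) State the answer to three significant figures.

484 nm

Relativistic Doppler for wavelength: λ_obs = λ_src · √((1+β)/(1−β)).
With β = 0.6681: factor = √(1.6681/0.3319) = 2.2419.
λ_obs = 216 × 2.2419 = 484 nm.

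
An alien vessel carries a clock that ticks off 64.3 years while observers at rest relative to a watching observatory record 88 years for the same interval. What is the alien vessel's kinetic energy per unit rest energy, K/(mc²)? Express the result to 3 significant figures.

0.369

From Δt = γΔτ: γ = 88/64.3 = 1.36858.
K/(mc²) = γ − 1 = 1.36858 − 1 = 0.369.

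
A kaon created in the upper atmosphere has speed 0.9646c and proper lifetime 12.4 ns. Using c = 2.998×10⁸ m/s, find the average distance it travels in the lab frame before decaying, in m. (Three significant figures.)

β² = 0.93045316, so γ = 1/√0.06954684 = 3.7919.
Lab-frame lifetime: Δt = γτ = 3.7919 × 12.4 ns = 47.02 ns.
Distance: d = vΔt = 0.9646 × 2.998×10⁸ m/s × 4.7020×10^-8 s = 13.6 m.

13.6 m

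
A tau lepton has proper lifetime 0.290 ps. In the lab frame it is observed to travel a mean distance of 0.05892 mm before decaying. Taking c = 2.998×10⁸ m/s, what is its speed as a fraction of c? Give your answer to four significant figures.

d = βγcτ ⇒ βγ = d/(cτ) = 5.892×10^-5 m / (8.6942×10^-5 m) = 0.67769.
β = (βγ)/√(1+(βγ)²) = 0.67769/√1.459264 = 0.5610.

0.5610c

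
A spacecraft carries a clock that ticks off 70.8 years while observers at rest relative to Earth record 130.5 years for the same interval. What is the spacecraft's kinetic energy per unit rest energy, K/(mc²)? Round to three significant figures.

0.843

The time-dilation ratio gives γ = 130.5/70.8 = 1.84322.
K/(mc²) = γ − 1 = 1.84322 − 1 = 0.843.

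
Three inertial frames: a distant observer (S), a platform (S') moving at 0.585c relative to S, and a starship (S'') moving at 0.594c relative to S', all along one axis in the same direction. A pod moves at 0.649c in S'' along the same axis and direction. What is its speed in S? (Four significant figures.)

0.9720c

First combine the pod and starship (S''→S'): u₁ = (0.649 + 0.594)/(1 + 0.649×0.594) = 1.243/1.385506 = 0.89715.
Then combine with the platform (S'→S): u = (0.89715 + 0.585)/(1 + 0.89715×0.585) = 1.48215/1.52483275 = 0.97201.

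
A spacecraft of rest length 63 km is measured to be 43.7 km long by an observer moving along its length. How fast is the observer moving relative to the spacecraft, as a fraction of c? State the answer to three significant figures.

0.720c

Length contraction gives γ = L₀/L = 63/43.7 = 1.4416.
β = √(1 − 1/γ²) = √0.518817 = 0.720.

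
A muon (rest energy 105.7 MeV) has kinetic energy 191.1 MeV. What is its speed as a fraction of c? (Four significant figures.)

γ = 1 + K/(mc²) = 1 + 191.1/105.7 = 2.8079.
β = √(1 − 1/γ²) = √(1 − 0.126834) = √0.873166 = 0.9344.

0.9344c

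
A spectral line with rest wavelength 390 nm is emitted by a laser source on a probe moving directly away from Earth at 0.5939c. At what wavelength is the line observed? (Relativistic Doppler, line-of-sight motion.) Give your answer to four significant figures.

772.6 nm

Relativistic Doppler for wavelength: λ_obs = λ_src · √((1+β)/(1−β)).
With β = 0.5939: factor = √(1.5939/0.4061) = 1.9811.
λ_obs = 390 × 1.9811 = 772.6 nm.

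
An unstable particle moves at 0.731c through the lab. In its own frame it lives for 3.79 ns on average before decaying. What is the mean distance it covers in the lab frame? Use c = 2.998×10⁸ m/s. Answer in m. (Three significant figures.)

β² = 0.534361, so γ = 1/√0.465639 = 1.4655.
Lab-frame lifetime: Δt = γτ = 1.4655 × 3.79 ns = 5.5542 ns.
Distance: d = vΔt = 0.731 × 2.998×10⁸ m/s × 5.5542×10^-9 s = 1.22 m.

1.22 m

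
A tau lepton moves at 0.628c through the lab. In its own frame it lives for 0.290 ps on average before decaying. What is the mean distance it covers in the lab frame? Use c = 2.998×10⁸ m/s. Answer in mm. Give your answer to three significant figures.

With β = 0.628, γ = 1/√(1 − 0.628²) = 1/√0.605616 = 1.285.
Lab-frame lifetime: Δt = γτ = 1.285 × 0.290 ps = 0.37265 ps.
Distance: d = vΔt = 0.628 × 2.998×10⁸ m/s × 3.7265×10^-13 s = 7.02×10^-5 m = 0.0702 mm.

0.0702 mm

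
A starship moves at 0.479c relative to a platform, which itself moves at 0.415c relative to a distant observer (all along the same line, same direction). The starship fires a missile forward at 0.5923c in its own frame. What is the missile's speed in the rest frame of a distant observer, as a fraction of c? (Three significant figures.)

0.928c

Compose velocities in two stages. Stage 1 (into S'): u₁ = (0.5923+0.479)/(1+0.5923×0.479) = 0.83453.
Stage 2 (into S): u = (0.83453+0.415)/(1+0.83453×0.415) = 0.9281, so the speed is 0.928c.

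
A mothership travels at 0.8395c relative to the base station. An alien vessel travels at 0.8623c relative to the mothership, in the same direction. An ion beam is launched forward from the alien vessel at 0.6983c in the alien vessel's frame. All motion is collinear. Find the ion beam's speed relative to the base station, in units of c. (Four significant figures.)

0.9977c

Apply u = (u'+v)/(1+u'v) twice. Ion beam in the mothership frame: (0.6983+0.8623)/(1+0.6983·0.8623) = 1.5606/1.60214409 = 0.97407c.
That velocity, transformed to the rest frame of the base station: (0.97407+0.8395)/(1+0.97407·0.8395) = 1.81357/1.817731765 = 0.99771c.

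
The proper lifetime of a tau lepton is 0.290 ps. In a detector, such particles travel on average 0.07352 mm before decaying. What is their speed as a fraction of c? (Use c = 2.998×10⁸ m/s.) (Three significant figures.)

0.646c

Lab distance = (lab lifetime)·v = γτ·βc, so βγ = d/(cτ) = 7.352×10^-5/(2.998×10⁸ × 2.900×10^-13) = 0.84562.
With βγ = 0.84562: γ² = 1 + (βγ)² = 1.715073, and β = (βγ)/γ = 0.84562/1.30961 = 0.646.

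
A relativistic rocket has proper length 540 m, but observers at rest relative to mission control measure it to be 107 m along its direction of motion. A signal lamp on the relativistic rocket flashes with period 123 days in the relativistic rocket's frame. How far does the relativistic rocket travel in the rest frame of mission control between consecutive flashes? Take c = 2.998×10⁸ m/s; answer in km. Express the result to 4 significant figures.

Length contraction gives γ = L₀/L = 540/107 = 5.04673.
β = √(1 − 1/γ²) = 0.98017. Lab-frame period = γτ = 5.04673×123 days = 620.75 days. Distance = βc × γτ = 0.98017 × 2.998×10⁸ m/s × 53632800 s = 1.5760×10^16 m = 1.576×10^13 km.

1.576×10^13 km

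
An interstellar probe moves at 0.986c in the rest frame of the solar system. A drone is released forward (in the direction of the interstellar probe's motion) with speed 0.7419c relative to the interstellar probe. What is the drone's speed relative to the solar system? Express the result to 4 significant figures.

0.9979c

In units of c, u = (u' + v)/(1 + u'v) with u' = 0.7419 and v = 0.986.
Numerator: 0.7419 + 0.986 = 1.7279. Denominator: 1 + (0.7419)(0.986) = 1.7315134.
u = 1.7279/1.7315134 = 0.99791, so the speed is 0.9979c.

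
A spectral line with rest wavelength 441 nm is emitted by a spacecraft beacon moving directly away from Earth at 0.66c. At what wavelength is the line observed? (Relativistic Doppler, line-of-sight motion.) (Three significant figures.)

974 nm

Relativistic Doppler for wavelength: λ_obs = λ_src · √((1+β)/(1−β)).
With β = 0.66: factor = √(1.66/0.34) = 2.2096.
λ_obs = 441 × 2.2096 = 974 nm.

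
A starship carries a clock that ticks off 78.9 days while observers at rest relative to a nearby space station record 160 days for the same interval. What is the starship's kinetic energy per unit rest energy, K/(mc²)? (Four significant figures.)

The time-dilation ratio gives γ = 160/78.9 = 2.02788.
K/(mc²) = γ − 1 = 2.02788 − 1 = 1.028.

1.028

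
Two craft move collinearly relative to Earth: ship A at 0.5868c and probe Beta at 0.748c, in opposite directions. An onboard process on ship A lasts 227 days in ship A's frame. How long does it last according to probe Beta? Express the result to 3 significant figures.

The velocity of ship A relative to probe Beta is (0.5868 + 0.748)c / (1 + 0.5868×0.748) = 0.92764c; relative speed 0.92764c.
At |u| = 0.92764c, γ = (1 − 0.860516)^(−1/2) = 2.6776.
Ship A's interval is proper; time dilation gives Δt_B = γΔτ = 2.6776 × 227 days = 608 days.

608 days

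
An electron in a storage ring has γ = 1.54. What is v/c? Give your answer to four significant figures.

β = √(1 − 1/γ²) = √(1 − 1/2.3716) = √0.578344 = 0.7605.

0.7605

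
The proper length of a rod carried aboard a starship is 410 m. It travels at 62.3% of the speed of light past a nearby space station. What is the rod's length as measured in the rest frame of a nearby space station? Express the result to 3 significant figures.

321 m

Lorentz factor: γ = (1 − 0.388129)^(−1/2) = 1.2784.
Length contraction: L = L₀/γ = 410/1.2784 = 321 m.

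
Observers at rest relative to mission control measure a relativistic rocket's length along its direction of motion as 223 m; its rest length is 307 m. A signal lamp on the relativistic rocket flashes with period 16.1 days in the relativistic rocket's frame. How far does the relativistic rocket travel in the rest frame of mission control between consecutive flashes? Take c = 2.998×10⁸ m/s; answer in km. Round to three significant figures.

γ = L₀/L = 307/223 = 1.37668.
β = √(1 − 1/γ²) = 0.68729. Lab-frame period = γτ = 1.37668×16.1 days = 22.165 days. Distance = βc × γτ = 0.68729 × 2.998×10⁸ m/s × 1915056 s = 3.9460×10^14 m = 3.95×10^11 km.

3.95×10^11 km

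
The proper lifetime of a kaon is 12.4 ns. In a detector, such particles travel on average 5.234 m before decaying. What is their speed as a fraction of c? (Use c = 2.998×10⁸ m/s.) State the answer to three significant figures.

0.815c

Lab distance = (lab lifetime)·v = γτ·βc, so βγ = d/(cτ) = 5.234/(2.998×10⁸ × 1.240×10^-8) = 1.4079.
With βγ = 1.4079: γ² = 1 + (βγ)² = 2.98218, and β = (βγ)/γ = 1.4079/1.7269 = 0.815.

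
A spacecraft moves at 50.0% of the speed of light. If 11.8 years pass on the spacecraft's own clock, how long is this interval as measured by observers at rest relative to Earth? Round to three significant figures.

γ = 1/√(1 − β²) = 1/√(1 − 0.25) = 1/√0.75 = 1/0.866025 = 1.1547.
The onboard clock measures proper time, so the interval in the rest frame of Earth is dilated: Δt = γ·Δτ = 1.1547 × 11.8 years = 13.6 years.

13.6 years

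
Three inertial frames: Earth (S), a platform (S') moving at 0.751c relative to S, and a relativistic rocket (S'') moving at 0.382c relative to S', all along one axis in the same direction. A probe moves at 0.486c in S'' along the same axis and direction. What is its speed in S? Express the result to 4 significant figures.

Apply u = (u'+v)/(1+u'v) twice. Probe in the platform frame: (0.486+0.382)/(1+0.486·0.382) = 0.868/1.185652 = 0.73209c.
That velocity, transformed to the rest frame of Earth: (0.73209+0.751)/(1+0.73209·0.751) = 1.48309/1.54979959 = 0.95696c.

0.9570c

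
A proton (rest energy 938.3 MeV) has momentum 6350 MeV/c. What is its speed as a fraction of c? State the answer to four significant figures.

βγ = pc/(mc²) = 6350/938.3 = 6.7676.
Since γ² = 1 + (βγ)² = 46.8004, γ = √46.8004 = 6.84108, and β = (βγ)/γ = 6.7676/6.84108 = 0.9893.

0.9893c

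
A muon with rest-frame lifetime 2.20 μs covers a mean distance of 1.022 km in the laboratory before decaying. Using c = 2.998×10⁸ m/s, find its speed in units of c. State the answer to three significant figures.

Lab distance = (lab lifetime)·v = γτ·βc, so βγ = d/(cτ) = 1022/(2.998×10⁸ × 2.200×10^-6) = 1.5495.
With βγ = 1.5495: γ² = 1 + (βγ)² = 3.40095, and β = (βγ)/γ = 1.5495/1.84417 = 0.840.

0.840c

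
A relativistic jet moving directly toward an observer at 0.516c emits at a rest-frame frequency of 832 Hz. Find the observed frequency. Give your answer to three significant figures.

1470 Hz

Relativistic Doppler (source moving toward): f_obs = f_src · √((1+β)/(1−β)).
With β = 0.516: factor = √(1.516/0.484) = 1.7698.
f_obs = 832 × 1.7698 = 1470 Hz.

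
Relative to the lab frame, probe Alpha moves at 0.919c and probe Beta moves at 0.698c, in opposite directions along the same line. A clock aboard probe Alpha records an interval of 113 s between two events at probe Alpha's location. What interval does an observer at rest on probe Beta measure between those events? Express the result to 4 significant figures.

657.0 s

The velocity of probe Alpha relative to probe Beta is (0.919 + 0.698)c / (1 + 0.919×0.698) = 0.9851c; relative speed 0.9851c.
At |u| = 0.9851c, γ = (1 − 0.970422)^(−1/2) = 5.8145.
The clock on probe Alpha records proper time, so probe Beta measures Δt = γΔτ = 5.8145 × 113 = 657.0 s.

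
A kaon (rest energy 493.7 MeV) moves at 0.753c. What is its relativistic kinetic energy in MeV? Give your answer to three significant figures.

With β = 0.753, γ = 1/√(1 − 0.753²) = 1/√0.432991 = 1.51971.
Kinetic energy: K = (γ − 1)mc² = (1.51971 − 1) × 493.7 MeV = 0.51971 × 493.7 = 257 MeV.

257 MeV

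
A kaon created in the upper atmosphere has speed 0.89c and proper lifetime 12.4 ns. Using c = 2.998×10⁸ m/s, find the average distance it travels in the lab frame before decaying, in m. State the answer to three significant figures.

7.26 m

With β = 0.89, γ = 1/√(1 − 0.89²) = 1/√0.2079 = 2.1932.
Lab-frame lifetime: Δt = γτ = 2.1932 × 12.4 ns = 27.196 ns.
Distance: d = vΔt = 0.89 × 2.998×10⁸ m/s × 2.7196×10^-8 s = 7.26 m.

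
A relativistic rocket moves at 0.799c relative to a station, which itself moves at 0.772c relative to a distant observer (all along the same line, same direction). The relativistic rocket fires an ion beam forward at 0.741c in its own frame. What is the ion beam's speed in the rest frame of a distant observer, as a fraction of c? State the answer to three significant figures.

Compose velocities in two stages. Stage 1 (into S'): u₁ = (0.741+0.799)/(1+0.741×0.799) = 0.9673.
Stage 2 (into S): u = (0.9673+0.772)/(1+0.9673×0.772) = 0.99573, so the speed is 0.996c.

0.996c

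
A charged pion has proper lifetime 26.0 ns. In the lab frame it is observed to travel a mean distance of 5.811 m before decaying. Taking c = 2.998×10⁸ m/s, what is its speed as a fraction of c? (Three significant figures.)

0.598c

d = βγcτ ⇒ βγ = d/(cτ) = 5.811 m / (7.7948 m) = 0.7455.
β = (βγ)/√(1+(βγ)²) = 0.7455/√1.55577 = 0.598.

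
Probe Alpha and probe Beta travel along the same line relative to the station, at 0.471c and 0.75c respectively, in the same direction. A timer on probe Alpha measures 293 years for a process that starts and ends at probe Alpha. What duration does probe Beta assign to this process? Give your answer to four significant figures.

324.8 years

Speed of probe Alpha in probe Beta's frame: u = (v_A − v_B)/(1 − v_A v_B/c²) = (0.471 − 0.75)/(1 − 0.471×0.75) = −0.279/0.64675 = −0.43139; |u| = 0.43139c.
γ for this relative speed: γ = 1/√(1 − 0.186097) = 1.1084.
The clock on probe Alpha records proper time, so probe Beta measures Δt = γΔτ = 1.1084 × 293 = 324.8 years.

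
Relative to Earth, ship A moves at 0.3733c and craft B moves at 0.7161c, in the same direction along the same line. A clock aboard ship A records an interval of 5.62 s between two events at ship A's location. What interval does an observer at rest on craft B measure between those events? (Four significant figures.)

The velocity of ship A relative to craft B is (0.3733 − 0.7161)c / (1 − 0.3733×0.7161) = −0.46787c; relative speed 0.46787c.
At |u| = 0.46787c, γ = (1 − 0.218902)^(−1/2) = 1.1315.
The clock on ship A records proper time, so craft B measures Δt = γΔτ = 1.1315 × 5.62 = 6.359 s.

6.359 s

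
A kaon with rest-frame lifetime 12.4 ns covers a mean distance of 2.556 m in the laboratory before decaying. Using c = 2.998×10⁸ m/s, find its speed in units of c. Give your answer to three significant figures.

0.567c

d = βγcτ ⇒ βγ = d/(cτ) = 2.556 m / (3.71752 m) = 0.68756.
β = (βγ)/√(1+(βγ)²) = 0.68756/√1.472739 = 0.567.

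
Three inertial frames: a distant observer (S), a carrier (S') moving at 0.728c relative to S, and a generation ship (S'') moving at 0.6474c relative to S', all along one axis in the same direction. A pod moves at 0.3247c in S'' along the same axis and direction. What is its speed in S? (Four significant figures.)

0.9662c

Compose velocities in two stages. Stage 1 (into S'): u₁ = (0.3247+0.6474)/(1+0.3247×0.6474) = 0.80325.
Stage 2 (into S): u = (0.80325+0.728)/(1+0.80325×0.728) = 0.96623, so the speed is 0.9662c.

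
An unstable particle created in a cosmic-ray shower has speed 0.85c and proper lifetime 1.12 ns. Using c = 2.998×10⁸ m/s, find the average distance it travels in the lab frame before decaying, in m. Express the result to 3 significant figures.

0.542 m

With β = 0.85, γ = 1/√(1 − 0.85²) = 1/√0.2775 = 1.8983.
Lab-frame lifetime: Δt = γτ = 1.8983 × 1.12 ns = 2.1261 ns.
Distance: d = vΔt = 0.85 × 2.998×10⁸ m/s × 2.1261×10^-9 s = 0.542 m.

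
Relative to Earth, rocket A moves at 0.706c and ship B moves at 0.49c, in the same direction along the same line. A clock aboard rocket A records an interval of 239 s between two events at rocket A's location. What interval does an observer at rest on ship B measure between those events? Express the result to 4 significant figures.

The velocity of rocket A relative to ship B is (0.706 − 0.49)c / (1 − 0.706×0.49) = 0.33024c; relative speed 0.33024c.
γ for this relative speed: γ = 1/√(1 − 0.109058) = 1.0594.
The clock on rocket A records proper time, so ship B measures Δt = γΔτ = 1.0594 × 239 = 253.2 s.

253.2 s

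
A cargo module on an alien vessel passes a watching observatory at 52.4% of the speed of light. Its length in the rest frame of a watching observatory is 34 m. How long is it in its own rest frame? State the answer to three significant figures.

β² = 0.274576, so γ = 1/√0.725424 = 1.1741.
Proper length: L₀ = γ·L = 1.1741 × 34 = 39.9 m.

39.9 m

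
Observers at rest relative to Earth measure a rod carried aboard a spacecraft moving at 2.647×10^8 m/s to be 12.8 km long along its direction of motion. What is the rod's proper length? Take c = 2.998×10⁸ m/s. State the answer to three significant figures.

27.3 km

β = v/c = (2.647×10^8 m/s)/(2.998×10⁸ m/s) = 0.882922.
With β = 0.882922, γ = 1/√(1 − 0.882922²) = 1/√0.2204487 = 2.1298.
Proper length: L₀ = γ·L = 2.1298 × 12.8 = 27.3 km.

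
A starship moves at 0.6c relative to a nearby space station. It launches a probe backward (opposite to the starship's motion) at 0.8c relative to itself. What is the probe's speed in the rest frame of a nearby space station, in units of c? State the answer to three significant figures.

0.385c

Relativistic velocity addition: u = (u' + v)/(1 + u'v/c²), with u' = −0.8c and v = 0.6c.
Numerator: −0.8 + 0.6 = −0.2. Denominator: 1 + (−0.8)(0.6) = 0.52.
u = −0.2/0.52 = −0.38462, so the speed is 0.385c.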